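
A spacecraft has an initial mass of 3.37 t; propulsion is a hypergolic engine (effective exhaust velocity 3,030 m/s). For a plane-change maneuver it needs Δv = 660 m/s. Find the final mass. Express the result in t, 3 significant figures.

final mass ≈ 2.71 t

From the ideal rocket equation, m₀/m_f = exp(Δv / v_e) = exp(660 / 3030.0) = exp(0.2178) = 1.2434.
m_f = m₀ / 1.2434 = 3.37 / 1.2434 = 2.71031 t.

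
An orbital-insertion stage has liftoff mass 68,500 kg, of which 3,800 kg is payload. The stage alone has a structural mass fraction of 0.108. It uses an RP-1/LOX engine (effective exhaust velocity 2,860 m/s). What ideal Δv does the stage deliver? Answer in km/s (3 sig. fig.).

Δv ≈ 5.29 km/s

Stage wet mass = m₀ − payload = 68,500 − 3,800 = 64,700 kg.
Stage dry mass = ε × stage wet mass = 0.108 × 64,700 = 6,987.6 kg.
Burnout mass m_f = stage dry + payload = 6,987.6 + 3,800 = 10,787.6 kg.
Δv = v_e · ln(68,500/10,787.6) = 2860.0 × ln(6.35) = 2860.0 × 1.8484 ≈ 5287 m/s.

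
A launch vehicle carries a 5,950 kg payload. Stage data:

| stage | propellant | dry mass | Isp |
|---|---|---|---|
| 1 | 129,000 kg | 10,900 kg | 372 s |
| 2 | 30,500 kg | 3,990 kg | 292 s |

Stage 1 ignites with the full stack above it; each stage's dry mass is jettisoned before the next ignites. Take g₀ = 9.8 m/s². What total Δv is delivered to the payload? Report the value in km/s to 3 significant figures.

Δv ≈ 8.60 km/s

Ignition mass of stage 1 = 129,000+10,900 + 30,500+3,990 + 5,950 = 180,340 kg.
Stage 1: m₀ = 180,340 kg, m_f = 180,340 − 129,000 = 51,340 kg; Δv = 372×9.8×ln(3.513) = 3645.6×1.2564 ≈ 4580 m/s.
Stage 2: m₀ = 40,440 kg, m_f = 40,440 − 30,500 = 9,940 kg; Δv = 292×9.8×ln(4.068) = 2861.6×1.4033 ≈ 4016 m/s.
Total Δv = 4580 + 4016 = 8596 m/s.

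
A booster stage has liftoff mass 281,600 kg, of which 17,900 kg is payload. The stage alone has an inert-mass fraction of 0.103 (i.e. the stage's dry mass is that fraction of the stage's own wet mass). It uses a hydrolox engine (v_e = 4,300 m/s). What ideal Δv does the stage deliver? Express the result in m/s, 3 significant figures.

Stage wet mass = m₀ − payload = 281,600 − 17,900 = 263,700 kg.
Stage dry mass = ε × stage wet mass = 0.103 × 263,700 = 27,161.1 kg.
Burnout mass m_f = stage dry + payload = 27,161.1 + 17,900 = 45,061.1 kg.
Δv = v_e · ln(281,600/45,061.1) = 4300.0 × ln(6.249) = 4300.0 × 1.8325 ≈ 7880 m/s.

Δv ≈ 7880 m/s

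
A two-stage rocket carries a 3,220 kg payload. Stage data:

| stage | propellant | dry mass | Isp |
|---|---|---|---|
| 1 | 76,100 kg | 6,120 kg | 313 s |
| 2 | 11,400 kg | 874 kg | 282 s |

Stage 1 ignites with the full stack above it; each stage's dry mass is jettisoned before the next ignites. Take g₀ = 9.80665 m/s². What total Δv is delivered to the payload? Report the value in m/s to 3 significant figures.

Δv ≈ 8310 m/s

Ignition mass of stage 1 = 76,100+6,120 + 11,400+874 + 3,220 = 97,714 kg.
Stage 1: m₀ = 97,714 kg, m_f = 97,714 − 76,100 = 21,614 kg; Δv = 313×9.80665×ln(4.521) = 3069.5×1.5087 ≈ 4631 m/s.
Stage 2: m₀ = 15,494 kg, m_f = 15,494 − 11,400 = 4,094 kg; Δv = 282×9.80665×ln(3.785) = 2765.5×1.3309 ≈ 3681 m/s.
Total Δv = 4631 + 3681 = 8312 m/s.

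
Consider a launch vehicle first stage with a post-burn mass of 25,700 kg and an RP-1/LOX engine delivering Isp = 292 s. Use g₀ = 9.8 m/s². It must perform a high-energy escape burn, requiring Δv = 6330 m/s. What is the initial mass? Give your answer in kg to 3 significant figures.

initial mass ≈ 235000 kg

v_e = Isp · g₀ = 292 × 9.8 = 2861.6 m/s.
m₀/m_f = exp(Δv / v_e) = exp(6330 / 2861.6) = exp(2.2120) = 9.1344.
m₀ = m_f × 9.1344 = 25,700 × 9.1344 = 234,754 kg.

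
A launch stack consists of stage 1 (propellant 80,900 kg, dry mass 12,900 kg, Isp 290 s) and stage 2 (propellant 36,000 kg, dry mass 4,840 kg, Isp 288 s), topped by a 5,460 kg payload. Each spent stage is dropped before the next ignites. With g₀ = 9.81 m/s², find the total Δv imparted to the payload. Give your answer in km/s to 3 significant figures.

Δv ≈ 6.70 km/s

Ignition mass of stage 1 = 80,900+12,900 + 36,000+4,840 + 5,460 = 140,100 kg.
Stage 1: m₀ = 140,100 kg, m_f = 140,100 − 80,900 = 59,200 kg; Δv = 290×9.81×ln(2.367) = 2844.9×0.8614 ≈ 2451 m/s.
Stage 2: m₀ = 46,300 kg, m_f = 46,300 − 36,000 = 10,300 kg; Δv = 288×9.81×ln(4.495) = 2825.3×1.5030 ≈ 4246 m/s.
Total Δv = 2451 + 4246 = 6697 m/s.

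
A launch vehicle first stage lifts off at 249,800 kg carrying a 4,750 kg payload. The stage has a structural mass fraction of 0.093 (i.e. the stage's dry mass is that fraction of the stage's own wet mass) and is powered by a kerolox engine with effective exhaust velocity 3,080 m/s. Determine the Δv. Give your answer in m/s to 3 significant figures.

Δv ≈ 6790 m/s

Stage wet mass = m₀ − payload = 249,800 − 4,750 = 245,050 kg.
Stage dry mass = ε × stage wet mass = 0.093 × 245,050 = 22,789.7 kg.
Burnout mass m_f = stage dry + payload = 22,789.7 + 4,750 = 27,539.7 kg.
Δv = v_e · ln(249,800/27,539.7) = 3080.0 × ln(9.071) = 3080.0 × 2.2050 ≈ 6791 m/s.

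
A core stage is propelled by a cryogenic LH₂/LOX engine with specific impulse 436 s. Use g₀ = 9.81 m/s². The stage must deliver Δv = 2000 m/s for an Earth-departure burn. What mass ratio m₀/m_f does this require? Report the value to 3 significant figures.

v_e = Isp · g₀ = 436 × 9.81 = 4277.2 m/s.
By the Tsiolkovsky rocket equation, m₀/m_f = exp(Δv / v_e) = exp(2000 / 4277.2) = exp(0.4676) = 1.5962.

mass ratio ≈ 1.60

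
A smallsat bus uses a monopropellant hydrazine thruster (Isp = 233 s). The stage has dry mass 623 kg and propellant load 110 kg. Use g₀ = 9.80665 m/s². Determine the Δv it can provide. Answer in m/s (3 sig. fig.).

v_e = Isp · g₀ = 233 × 9.80665 = 2284.9 m/s.
m₀ = m_dry + m_prop = 623 + 110 = 733 kg.
Δv = v_e · ln(m₀/m_f) = 2284.9 × ln(1.177) = 2284.9 × 0.1626 ≈ 371.5 m/s.

Δv ≈ 372 m/s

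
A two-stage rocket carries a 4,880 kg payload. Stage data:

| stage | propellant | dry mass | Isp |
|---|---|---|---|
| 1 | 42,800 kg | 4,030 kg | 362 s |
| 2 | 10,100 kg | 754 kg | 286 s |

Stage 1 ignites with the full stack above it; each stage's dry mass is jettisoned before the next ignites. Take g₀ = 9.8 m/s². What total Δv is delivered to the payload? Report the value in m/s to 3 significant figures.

Δv ≈ 6970 m/s

Ignition mass of stage 1 = 42,800+4,030 + 10,100+754 + 4,880 = 62,564 kg.
Stage 1: m₀ = 62,564 kg, m_f = 62,564 − 42,800 = 19,764 kg; Δv = 362×9.8×ln(3.166) = 3547.6×1.1523 ≈ 4088 m/s.
Stage 2: m₀ = 15,734 kg, m_f = 15,734 − 10,100 = 5,634 kg; Δv = 286×9.8×ln(2.793) = 2802.8×1.0270 ≈ 2878 m/s.
Total Δv = 4088 + 2878 = 6966 m/s.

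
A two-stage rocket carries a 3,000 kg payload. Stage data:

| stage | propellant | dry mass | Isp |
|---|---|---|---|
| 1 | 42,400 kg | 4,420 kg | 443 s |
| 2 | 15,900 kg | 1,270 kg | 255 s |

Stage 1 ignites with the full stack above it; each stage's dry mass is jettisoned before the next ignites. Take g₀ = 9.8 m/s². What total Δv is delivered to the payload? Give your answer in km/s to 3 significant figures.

Ignition mass of stage 1 = 42,400+4,420 + 15,900+1,270 + 3,000 = 66,990 kg.
Stage 1: m₀ = 66,990 kg, m_f = 66,990 − 42,400 = 24,590 kg; Δv = 443×9.8×ln(2.724) = 4341.4×1.0022 ≈ 4351 m/s.
Stage 2: m₀ = 20,170 kg, m_f = 20,170 − 15,900 = 4,270 kg; Δv = 255×9.8×ln(4.724) = 2499.0×1.5526 ≈ 3880 m/s.
Total Δv = 4351 + 3880 = 8231 m/s.

Δv ≈ 8.23 km/s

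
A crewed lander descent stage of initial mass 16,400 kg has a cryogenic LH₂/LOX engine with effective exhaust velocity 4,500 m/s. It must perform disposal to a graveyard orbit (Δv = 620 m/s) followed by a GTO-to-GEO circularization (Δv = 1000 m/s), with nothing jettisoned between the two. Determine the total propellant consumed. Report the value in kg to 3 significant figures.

After the first burn: m = 16400 × exp(−620/4500.0) = 16400 × 0.87129 = 14,289.2 kg.
After the second burn: m = 14,289.2 × exp(−1000/4500.0) = 14,289.2 × 0.80074 = 11,441.9 kg.
Total propellant = m₀ − m_final = 16400 − 11,441.9 = 4,958.1 kg.

total propellant consumed ≈ 4960 kg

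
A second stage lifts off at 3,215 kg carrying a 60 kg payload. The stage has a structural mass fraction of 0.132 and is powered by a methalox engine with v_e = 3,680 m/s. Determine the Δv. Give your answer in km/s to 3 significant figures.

Δv ≈ 7.03 km/s

Stage wet mass = m₀ − payload = 3,215 − 60 = 3,155 kg.
Stage dry mass = ε × stage wet mass = 0.132 × 3,155 = 416.46 kg.
Burnout mass m_f = stage dry + payload = 416.46 + 60 = 476.46 kg.
Using Δv = v_e ln(m₀/m_f): Δv = v_e · ln(3,215/476.46) = 3680.0 × ln(6.748) = 3680.0 × 1.9092 ≈ 7026 m/s.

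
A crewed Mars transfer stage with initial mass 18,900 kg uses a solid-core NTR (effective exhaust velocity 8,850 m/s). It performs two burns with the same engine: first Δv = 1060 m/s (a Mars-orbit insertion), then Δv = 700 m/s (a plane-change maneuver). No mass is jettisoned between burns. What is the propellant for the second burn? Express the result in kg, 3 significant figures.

After the first burn: m = 18900 × exp(−1060/8850.0) = 18900 × 0.88712 = 16,766.6 kg.
After the second burn: m = 16,766.6 × exp(−700/8850.0) = 16,766.6 × 0.92395 = 15,491.5 kg.
Second-burn propellant = 16,766.6 − 15,491.5 = 1,275.1 kg.

propellant for the second burn ≈ 1280 kg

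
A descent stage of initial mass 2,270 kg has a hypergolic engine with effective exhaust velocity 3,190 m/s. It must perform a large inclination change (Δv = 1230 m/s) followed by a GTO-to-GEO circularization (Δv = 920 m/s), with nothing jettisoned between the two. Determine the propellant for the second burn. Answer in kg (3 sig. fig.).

After the first burn: m = 2270 × exp(−1230/3190.0) = 2270 × 0.68006 = 1,543.74 kg.
After the second burn: m = 1,543.74 × exp(−920/3190.0) = 1,543.74 × 0.74946 = 1,156.97 kg.
Second-burn propellant = 1,543.74 − 1,156.97 = 386.77 kg.

propellant for the second burn ≈ 387 kg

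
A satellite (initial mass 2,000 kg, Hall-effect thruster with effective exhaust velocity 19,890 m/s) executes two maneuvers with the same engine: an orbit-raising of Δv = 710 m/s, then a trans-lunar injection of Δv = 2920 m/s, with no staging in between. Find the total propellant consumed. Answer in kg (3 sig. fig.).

total propellant consumed ≈ 334 kg

After the first burn: m = 2000 × exp(−710/19890.0) = 2000 × 0.96493 = 1,929.86 kg.
After the second burn: m = 1,929.86 × exp(−2920/19890.0) = 1,929.86 × 0.86346 = 1,666.36 kg.
Total propellant = m₀ − m_final = 2000 − 1,666.36 = 333.64 kg.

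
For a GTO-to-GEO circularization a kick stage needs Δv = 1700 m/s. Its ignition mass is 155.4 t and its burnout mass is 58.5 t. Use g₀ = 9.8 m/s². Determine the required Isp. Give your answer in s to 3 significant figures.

ln(m₀/m_f) = ln(155400/58500) = ln(2.656) = 0.9770.
By the Tsiolkovsky rocket equation, v_e = Δv / ln(m₀/m_f) = 1700 / 0.9770 = 1740.1 m/s.
Isp = v_e / g₀ = 1740.1 / 9.8 = 177.6 s.

Isp ≈ 178 s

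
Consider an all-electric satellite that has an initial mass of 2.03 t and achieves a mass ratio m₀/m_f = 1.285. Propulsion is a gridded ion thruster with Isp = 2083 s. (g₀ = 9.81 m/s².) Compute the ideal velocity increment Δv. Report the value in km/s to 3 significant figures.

v_e = Isp · g₀ = 2083 × 9.81 = 20434.2 m/s.
Δv = v_e · ln(1.285) = 20434.2 × 0.2508 ≈ 5124.1 m/s.

Δv ≈ 5.12 km/s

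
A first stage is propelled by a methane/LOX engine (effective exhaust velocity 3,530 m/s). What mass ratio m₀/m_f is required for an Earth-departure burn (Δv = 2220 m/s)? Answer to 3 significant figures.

From the ideal rocket equation, m₀/m_f = exp(Δv / v_e) = exp(2220 / 3530.0) = exp(0.6289) = 1.8755.

mass ratio ≈ 1.88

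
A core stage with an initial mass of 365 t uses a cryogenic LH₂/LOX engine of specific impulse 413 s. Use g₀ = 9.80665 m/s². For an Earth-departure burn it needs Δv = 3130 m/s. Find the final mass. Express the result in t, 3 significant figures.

final mass ≈ 169 t

v_e = Isp · g₀ = 413 × 9.80665 = 4050.1 m/s.
m₀/m_f = exp(Δv / v_e) = exp(3130 / 4050.1) = exp(0.7728) = 2.1658.
m_f = m₀ / 2.1658 = 365 / 2.1658 = 168.529 t.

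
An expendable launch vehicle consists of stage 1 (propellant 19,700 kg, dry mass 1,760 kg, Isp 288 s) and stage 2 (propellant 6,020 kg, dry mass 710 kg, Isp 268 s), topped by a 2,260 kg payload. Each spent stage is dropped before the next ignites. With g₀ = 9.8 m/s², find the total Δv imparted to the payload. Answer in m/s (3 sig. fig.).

Ignition mass of stage 1 = 19,700+1,760 + 6,020+710 + 2,260 = 30,450 kg.
Stage 1: m₀ = 30,450 kg, m_f = 30,450 − 19,700 = 10,750 kg; Δv = 288×9.8×ln(2.833) = 2822.4×1.0412 ≈ 2939 m/s.
Stage 2: m₀ = 8,990 kg, m_f = 8,990 − 6,020 = 2,970 kg; Δv = 268×9.8×ln(3.027) = 2626.4×1.1076 ≈ 2909 m/s.
Total Δv = 2939 + 2909 = 5848 m/s.

Δv ≈ 5850 m/s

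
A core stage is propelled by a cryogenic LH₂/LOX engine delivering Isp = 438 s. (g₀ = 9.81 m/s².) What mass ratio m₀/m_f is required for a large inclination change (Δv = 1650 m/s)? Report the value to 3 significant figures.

mass ratio ≈ 1.47

v_e = Isp · g₀ = 438 × 9.81 = 4296.8 m/s.
Using Δv = v_e ln(m₀/m_f): m₀/m_f = exp(Δv / v_e) = exp(1650 / 4296.8) = exp(0.3840) = 1.4682.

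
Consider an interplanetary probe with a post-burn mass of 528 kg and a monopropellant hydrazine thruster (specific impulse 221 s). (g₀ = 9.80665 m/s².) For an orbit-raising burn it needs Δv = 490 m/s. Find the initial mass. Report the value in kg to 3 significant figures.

v_e = Isp · g₀ = 221 × 9.80665 = 2167.3 m/s.
Rocket equation: m₀/m_f = exp(Δv / v_e) = exp(490 / 2167.3) = exp(0.2261) = 1.2537.
m₀ = m_f × 1.2537 = 528 × 1.2537 = 661.954 kg.

initial mass ≈ 662 kg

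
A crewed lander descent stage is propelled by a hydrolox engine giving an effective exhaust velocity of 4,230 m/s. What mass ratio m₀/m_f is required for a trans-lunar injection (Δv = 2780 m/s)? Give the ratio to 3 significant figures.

mass ratio ≈ 1.93

m₀/m_f = exp(Δv / v_e) = exp(2780 / 4230.0) = exp(0.6572) = 1.9294.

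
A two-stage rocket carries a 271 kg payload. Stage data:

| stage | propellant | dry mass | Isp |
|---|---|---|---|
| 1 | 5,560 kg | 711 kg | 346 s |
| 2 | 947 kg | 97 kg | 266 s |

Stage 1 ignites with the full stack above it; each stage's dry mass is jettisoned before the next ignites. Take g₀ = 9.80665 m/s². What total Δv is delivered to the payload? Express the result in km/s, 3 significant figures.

Δv ≈ 7.80 km/s

Ignition mass of stage 1 = 5,560+711 + 947+97 + 271 = 7,586 kg.
Stage 1: m₀ = 7,586 kg, m_f = 7,586 − 5,560 = 2,026 kg; Δv = 346×9.80665×ln(3.744) = 3393.1×1.3202 ≈ 4480 m/s.
Stage 2: m₀ = 1,315 kg, m_f = 1,315 − 947 = 368 kg; Δv = 266×9.80665×ln(3.573) = 2608.6×1.2735 ≈ 3322 m/s.
Total Δv = 4480 + 3322 = 7802 m/s.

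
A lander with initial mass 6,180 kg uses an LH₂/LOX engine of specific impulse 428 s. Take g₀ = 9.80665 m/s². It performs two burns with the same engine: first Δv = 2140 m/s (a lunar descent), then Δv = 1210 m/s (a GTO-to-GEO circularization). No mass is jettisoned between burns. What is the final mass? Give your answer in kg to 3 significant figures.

final mass ≈ 2780 kg

v_e = Isp · g₀ = 428 × 9.80665 = 4197.2 m/s.
After the first burn: m = 6180 × exp(−2140/4197.2) = 6180 × 0.60058 = 3,711.58 kg.
After the second burn: m = 3,711.58 × exp(−1210/4197.2) = 3,711.58 × 0.74955 = 2,782.01 kg.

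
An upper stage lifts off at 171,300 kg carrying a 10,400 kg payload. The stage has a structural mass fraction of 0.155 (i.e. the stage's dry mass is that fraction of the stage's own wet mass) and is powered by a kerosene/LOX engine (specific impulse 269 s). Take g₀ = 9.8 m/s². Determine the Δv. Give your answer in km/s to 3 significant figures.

Stage wet mass = m₀ − payload = 171,300 − 10,400 = 160,900 kg.
Stage dry mass = ε × stage wet mass = 0.155 × 160,900 = 24,939.5 kg.
Burnout mass m_f = stage dry + payload = 24,939.5 + 10,400 = 35,339.5 kg.
v_e = Isp · g₀ = 269 × 9.8 = 2636.2 m/s.
Δv = v_e · ln(171,300/35,339.5) = 2636.2 × ln(4.847) = 2636.2 × 1.5784 ≈ 4161 m/s.

Δv ≈ 4.16 km/s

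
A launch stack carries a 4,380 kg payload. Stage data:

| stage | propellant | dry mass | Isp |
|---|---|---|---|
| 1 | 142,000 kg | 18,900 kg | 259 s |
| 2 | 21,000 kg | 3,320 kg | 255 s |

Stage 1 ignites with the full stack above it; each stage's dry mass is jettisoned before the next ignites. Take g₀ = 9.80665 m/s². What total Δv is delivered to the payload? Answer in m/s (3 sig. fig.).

Ignition mass of stage 1 = 142,000+18,900 + 21,000+3,320 + 4,380 = 189,600 kg.
Stage 1: m₀ = 189,600 kg, m_f = 189,600 − 142,000 = 47,600 kg; Δv = 259×9.80665×ln(3.983) = 2539.9×1.3821 ≈ 3510 m/s.
Stage 2: m₀ = 28,700 kg, m_f = 28,700 − 21,000 = 7,700 kg; Δv = 255×9.80665×ln(3.727) = 2500.7×1.3157 ≈ 3290 m/s.
Total Δv = 3510 + 3290 = 6800 m/s.

Δv ≈ 6800 m/s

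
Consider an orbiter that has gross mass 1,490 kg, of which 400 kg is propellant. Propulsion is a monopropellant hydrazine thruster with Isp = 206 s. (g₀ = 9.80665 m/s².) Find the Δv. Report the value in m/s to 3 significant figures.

v_e = Isp · g₀ = 206 × 9.80665 = 2020.2 m/s.
m_f = m₀ − m_prop = 1,490 − 400 = 1,090 kg.
By the Tsiolkovsky rocket equation, Δv = v_e · ln(m₀/m_f) = 2020.2 × ln(1.367) = 2020.2 × 0.3126 ≈ 631.5 m/s.

Δv ≈ 632 m/s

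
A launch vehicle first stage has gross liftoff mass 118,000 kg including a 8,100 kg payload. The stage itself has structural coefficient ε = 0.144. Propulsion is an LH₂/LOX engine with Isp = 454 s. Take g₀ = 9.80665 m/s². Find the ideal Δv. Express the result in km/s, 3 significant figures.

Stage wet mass = m₀ − payload = 118,000 − 8,100 = 109,900 kg.
Stage dry mass = ε × stage wet mass = 0.144 × 109,900 = 15,825.6 kg.
Burnout mass m_f = stage dry + payload = 15,825.6 + 8,100 = 23,925.6 kg.
v_e = Isp · g₀ = 454 × 9.80665 = 4452.2 m/s.
Δv = v_e · ln(118,000/23,925.6) = 4452.2 × ln(4.932) = 4452.2 × 1.5957 ≈ 7105 m/s.

Δv ≈ 7.10 km/s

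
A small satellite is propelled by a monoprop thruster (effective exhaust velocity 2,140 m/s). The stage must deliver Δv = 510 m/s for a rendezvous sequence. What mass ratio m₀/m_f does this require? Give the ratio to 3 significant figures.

mass ratio ≈ 1.27

m₀/m_f = exp(Δv / v_e) = exp(510 / 2140.0) = exp(0.2383) = 1.2691.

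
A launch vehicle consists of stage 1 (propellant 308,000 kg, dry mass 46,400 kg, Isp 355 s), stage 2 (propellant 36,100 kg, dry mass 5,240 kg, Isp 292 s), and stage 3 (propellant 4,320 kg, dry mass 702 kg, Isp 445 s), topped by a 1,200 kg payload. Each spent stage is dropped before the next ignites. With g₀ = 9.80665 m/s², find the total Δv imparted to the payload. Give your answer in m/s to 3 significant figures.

Ignition mass of stage 1 = 308,000+46,400 + 36,100+5,240 + 4,320+702 + 1,200 = 401,962 kg.
Stage 1: m₀ = 401,962 kg, m_f = 401,962 − 308,000 = 93,962 kg; Δv = 355×9.80665×ln(4.278) = 3481.4×1.4535 ≈ 5060 m/s.
Stage 2: m₀ = 47,562 kg, m_f = 47,562 − 36,100 = 11,462 kg; Δv = 292×9.80665×ln(4.15) = 2863.5×1.4230 ≈ 4075 m/s.
Stage 3: m₀ = 6,222 kg, m_f = 6,222 − 4,320 = 1,902 kg; Δv = 445×9.80665×ln(3.271) = 4364.0×1.1852 ≈ 5172 m/s.
Total Δv = 5060 + 4075 + 5172 = 14307 m/s.

Δv ≈ 14300 m/s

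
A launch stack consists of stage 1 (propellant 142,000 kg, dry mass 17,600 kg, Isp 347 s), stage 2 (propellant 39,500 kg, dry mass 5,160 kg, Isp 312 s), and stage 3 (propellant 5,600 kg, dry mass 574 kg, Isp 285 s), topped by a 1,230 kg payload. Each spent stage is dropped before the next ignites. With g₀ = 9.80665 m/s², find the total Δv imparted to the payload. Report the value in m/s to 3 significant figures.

Ignition mass of stage 1 = 142,000+17,600 + 39,500+5,160 + 5,600+574 + 1,230 = 211,664 kg.
Stage 1: m₀ = 211,664 kg, m_f = 211,664 − 142,000 = 69,664 kg; Δv = 347×9.80665×ln(3.038) = 3402.9×1.1113 ≈ 3782 m/s.
Stage 2: m₀ = 52,064 kg, m_f = 52,064 − 39,500 = 12,564 kg; Δv = 312×9.80665×ln(4.144) = 3059.7×1.4216 ≈ 4350 m/s.
Stage 3: m₀ = 7,404 kg, m_f = 7,404 − 5,600 = 1,804 kg; Δv = 285×9.80665×ln(4.104) = 2794.9×1.4120 ≈ 3946 m/s.
Total Δv = 3782 + 4350 + 3946 = 12078 m/s.

Δv ≈ 12100 m/s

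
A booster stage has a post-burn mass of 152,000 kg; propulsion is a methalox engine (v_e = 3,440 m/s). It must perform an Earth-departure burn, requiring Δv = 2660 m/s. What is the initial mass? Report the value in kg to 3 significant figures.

initial mass ≈ 329000 kg

Rocket equation: m₀/m_f = exp(Δv / v_e) = exp(2660 / 3440.0) = exp(0.7733) = 2.1668.
m₀ = m_f × 2.1668 = 152,000 × 2.1668 = 329,354 kg.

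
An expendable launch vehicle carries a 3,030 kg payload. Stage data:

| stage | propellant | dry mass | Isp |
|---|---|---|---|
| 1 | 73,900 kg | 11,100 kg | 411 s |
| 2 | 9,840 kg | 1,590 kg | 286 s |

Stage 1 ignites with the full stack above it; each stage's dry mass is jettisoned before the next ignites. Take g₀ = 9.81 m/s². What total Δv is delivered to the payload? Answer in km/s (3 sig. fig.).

Δv ≈ 8.68 km/s

Ignition mass of stage 1 = 73,900+11,100 + 9,840+1,590 + 3,030 = 99,460 kg.
Stage 1: m₀ = 99,460 kg, m_f = 99,460 − 73,900 = 25,560 kg; Δv = 411×9.81×ln(3.891) = 4031.9×1.3587 ≈ 5478 m/s.
Stage 2: m₀ = 14,460 kg, m_f = 14,460 − 9,840 = 4,620 kg; Δv = 286×9.81×ln(3.13) = 2805.7×1.1410 ≈ 3201 m/s.
Total Δv = 5478 + 3201 = 8679 m/s.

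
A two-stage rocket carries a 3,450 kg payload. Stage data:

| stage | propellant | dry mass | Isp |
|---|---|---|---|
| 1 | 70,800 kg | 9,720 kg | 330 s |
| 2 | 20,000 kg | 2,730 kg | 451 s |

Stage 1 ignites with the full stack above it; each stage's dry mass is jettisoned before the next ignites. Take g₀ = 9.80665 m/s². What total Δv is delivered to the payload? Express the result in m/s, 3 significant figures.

Ignition mass of stage 1 = 70,800+9,720 + 20,000+2,730 + 3,450 = 106,700 kg.
Stage 1: m₀ = 106,700 kg, m_f = 106,700 − 70,800 = 35,900 kg; Δv = 330×9.80665×ln(2.972) = 3236.2×1.0893 ≈ 3525 m/s.
Stage 2: m₀ = 26,180 kg, m_f = 26,180 − 20,000 = 6,180 kg; Δv = 451×9.80665×ln(4.236) = 4422.8×1.4437 ≈ 6385 m/s.
Total Δv = 3525 + 6385 = 9910 m/s.

Δv ≈ 9910 m/s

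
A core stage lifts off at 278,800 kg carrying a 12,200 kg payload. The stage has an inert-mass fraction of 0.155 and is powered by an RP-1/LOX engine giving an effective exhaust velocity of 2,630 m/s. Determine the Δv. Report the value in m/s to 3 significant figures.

Stage wet mass = m₀ − payload = 278,800 − 12,200 = 266,600 kg.
Stage dry mass = ε × stage wet mass = 0.155 × 266,600 = 41,323 kg.
Burnout mass m_f = stage dry + payload = 41,323 + 12,200 = 53,523 kg.
Δv = v_e · ln(278,800/53,523) = 2630.0 × ln(5.209) = 2630.0 × 1.6504 ≈ 4341 m/s.

Δv ≈ 4340 m/s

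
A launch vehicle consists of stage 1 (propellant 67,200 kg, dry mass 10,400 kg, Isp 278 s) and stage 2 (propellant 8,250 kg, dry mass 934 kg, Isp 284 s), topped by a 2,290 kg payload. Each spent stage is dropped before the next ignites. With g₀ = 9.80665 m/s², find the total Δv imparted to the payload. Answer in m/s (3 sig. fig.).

Δv ≈ 7360 m/s

Ignition mass of stage 1 = 67,200+10,400 + 8,250+934 + 2,290 = 89,074 kg.
Stage 1: m₀ = 89,074 kg, m_f = 89,074 − 67,200 = 21,874 kg; Δv = 278×9.80665×ln(4.072) = 2726.2×1.4042 ≈ 3828 m/s.
Stage 2: m₀ = 11,474 kg, m_f = 11,474 − 8,250 = 3,224 kg; Δv = 284×9.80665×ln(3.559) = 2785.1×1.2695 ≈ 3536 m/s.
Total Δv = 3828 + 3536 = 7364 m/s.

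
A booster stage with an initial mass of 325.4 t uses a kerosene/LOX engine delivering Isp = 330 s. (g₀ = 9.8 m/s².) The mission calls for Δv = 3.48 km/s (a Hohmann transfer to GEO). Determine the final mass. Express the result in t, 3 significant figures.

final mass ≈ 111 t

v_e = Isp · g₀ = 330 × 9.8 = 3234.0 m/s.
m₀/m_f = exp(Δv / v_e) = exp(3480 / 3234.0) = exp(1.0761) = 2.9331.
m_f = m₀ / 2.9331 = 325.4 / 2.9331 = 110.941 t.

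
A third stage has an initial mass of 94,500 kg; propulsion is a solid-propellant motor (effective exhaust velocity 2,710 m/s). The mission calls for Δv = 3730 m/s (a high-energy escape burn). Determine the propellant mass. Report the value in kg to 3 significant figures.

propellant mass ≈ 70600 kg

From the ideal rocket equation, m₀/m_f = exp(Δv / v_e) = exp(3730 / 2710.0) = exp(1.3764) = 3.9606.
m_f = 94,500 / 3.9606 = 23,860 kg, so propellant = m₀ − m_f = 94,500 − 23,860 = 70,640 kg.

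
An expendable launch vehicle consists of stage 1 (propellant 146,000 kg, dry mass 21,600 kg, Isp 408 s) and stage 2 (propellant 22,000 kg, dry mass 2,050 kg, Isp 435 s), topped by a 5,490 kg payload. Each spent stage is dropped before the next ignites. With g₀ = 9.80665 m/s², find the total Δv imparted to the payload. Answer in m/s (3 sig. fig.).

Δv ≈ 11200 m/s

Ignition mass of stage 1 = 146,000+21,600 + 22,000+2,050 + 5,490 = 197,140 kg.
Stage 1: m₀ = 197,140 kg, m_f = 197,140 − 146,000 = 51,140 kg; Δv = 408×9.80665×ln(3.855) = 4001.1×1.3493 ≈ 5399 m/s.
Stage 2: m₀ = 29,540 kg, m_f = 29,540 − 22,000 = 7,540 kg; Δv = 435×9.80665×ln(3.918) = 4265.9×1.3655 ≈ 5825 m/s.
Total Δv = 5399 + 5825 = 11224 m/s.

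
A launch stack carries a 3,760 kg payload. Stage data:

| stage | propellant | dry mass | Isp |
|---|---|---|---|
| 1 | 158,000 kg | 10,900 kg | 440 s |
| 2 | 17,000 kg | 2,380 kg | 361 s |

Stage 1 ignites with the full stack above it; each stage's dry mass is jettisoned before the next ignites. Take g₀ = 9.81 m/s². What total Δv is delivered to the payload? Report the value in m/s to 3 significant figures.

Δv ≈ 12200 m/s

Ignition mass of stage 1 = 158,000+10,900 + 17,000+2,380 + 3,760 = 192,040 kg.
Stage 1: m₀ = 192,040 kg, m_f = 192,040 − 158,000 = 34,040 kg; Δv = 440×9.81×ln(5.642) = 4316.4×1.7302 ≈ 7468 m/s.
Stage 2: m₀ = 23,140 kg, m_f = 23,140 − 17,000 = 6,140 kg; Δv = 361×9.81×ln(3.769) = 3541.4×1.3267 ≈ 4699 m/s.
Total Δv = 7468 + 4699 = 12167 m/s.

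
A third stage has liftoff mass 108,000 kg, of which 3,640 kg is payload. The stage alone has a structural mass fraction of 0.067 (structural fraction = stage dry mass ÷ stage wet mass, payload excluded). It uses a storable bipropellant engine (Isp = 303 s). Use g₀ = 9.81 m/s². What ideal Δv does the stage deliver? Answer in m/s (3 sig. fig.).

Stage wet mass = m₀ − payload = 108,000 − 3,640 = 104,360 kg.
Stage dry mass = ε × stage wet mass = 0.067 × 104,360 = 6,992.12 kg.
Burnout mass m_f = stage dry + payload = 6,992.12 + 3,640 = 10,632.12 kg.
v_e = Isp · g₀ = 303 × 9.81 = 2972.4 m/s.
Δv = v_e · ln(108,000/10,632.12) = 2972.4 × ln(10.16) = 2972.4 × 2.3183 ≈ 6891 m/s.

Δv ≈ 6890 m/s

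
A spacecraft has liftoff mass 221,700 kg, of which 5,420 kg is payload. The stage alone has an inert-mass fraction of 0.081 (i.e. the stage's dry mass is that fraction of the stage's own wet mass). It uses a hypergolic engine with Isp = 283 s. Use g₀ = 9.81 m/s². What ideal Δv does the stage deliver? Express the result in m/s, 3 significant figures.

Stage wet mass = m₀ − payload = 221,700 − 5,420 = 216,280 kg.
Stage dry mass = ε × stage wet mass = 0.081 × 216,280 = 17,518.7 kg.
Burnout mass m_f = stage dry + payload = 17,518.7 + 5,420 = 22,938.7 kg.
v_e = Isp · g₀ = 283 × 9.81 = 2776.2 m/s.
Δv = v_e · ln(221,700/22,938.7) = 2776.2 × ln(9.665) = 2776.2 × 2.2685 ≈ 6298 m/s.

Δv ≈ 6300 m/s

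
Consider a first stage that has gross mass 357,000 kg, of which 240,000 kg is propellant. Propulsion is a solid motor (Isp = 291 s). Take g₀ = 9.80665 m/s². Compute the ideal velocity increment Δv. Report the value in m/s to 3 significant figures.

v_e = Isp · g₀ = 291 × 9.80665 = 2853.7 m/s.
m_f = m₀ − m_prop = 357,000 − 240,000 = 117,000 kg.
Rocket equation: Δv = v_e · ln(m₀/m_f) = 2853.7 × ln(3.051) = 2853.7 × 1.1156 ≈ 3183.5 m/s.

Δv ≈ 3180 m/s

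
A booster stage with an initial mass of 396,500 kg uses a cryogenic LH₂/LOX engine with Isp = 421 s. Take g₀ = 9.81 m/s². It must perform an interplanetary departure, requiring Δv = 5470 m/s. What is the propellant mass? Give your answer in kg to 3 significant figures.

v_e = Isp · g₀ = 421 × 9.81 = 4130.0 m/s.
By the Tsiolkovsky rocket equation, m₀/m_f = exp(Δv / v_e) = exp(5470 / 4130.0) = exp(1.3245) = 3.7601.
m_f = 396,500 / 3.7601 = 105,449 kg, so propellant = m₀ − m_f = 396,500 − 105,449 = 291,051 kg.

propellant mass ≈ 291000 kg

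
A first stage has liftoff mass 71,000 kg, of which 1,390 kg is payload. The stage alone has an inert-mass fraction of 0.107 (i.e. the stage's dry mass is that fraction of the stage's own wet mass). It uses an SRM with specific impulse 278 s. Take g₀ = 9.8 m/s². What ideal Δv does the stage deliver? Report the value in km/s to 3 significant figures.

Δv ≈ 5.68 km/s

Stage wet mass = m₀ − payload = 71,000 − 1,390 = 69,610 kg.
Stage dry mass = ε × stage wet mass = 0.107 × 69,610 = 7,448.27 kg.
Burnout mass m_f = stage dry + payload = 7,448.27 + 1,390 = 8,838.27 kg.
v_e = Isp · g₀ = 278 × 9.8 = 2724.4 m/s.
Rocket equation: Δv = v_e · ln(71,000/8,838.27) = 2724.4 × ln(8.033) = 2724.4 × 2.0836 ≈ 5677 m/s.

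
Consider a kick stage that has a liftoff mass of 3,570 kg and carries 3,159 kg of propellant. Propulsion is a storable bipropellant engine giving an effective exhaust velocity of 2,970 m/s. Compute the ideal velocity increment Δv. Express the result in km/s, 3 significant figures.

m_f = m₀ − m_prop = 3,570 − 3,159 = 411 kg.
Δv = v_e · ln(m₀/m_f) = 2970.0 × ln(8.686) = 2970.0 × 2.1617 ≈ 6420.3 m/s.

Δv ≈ 6.42 km/s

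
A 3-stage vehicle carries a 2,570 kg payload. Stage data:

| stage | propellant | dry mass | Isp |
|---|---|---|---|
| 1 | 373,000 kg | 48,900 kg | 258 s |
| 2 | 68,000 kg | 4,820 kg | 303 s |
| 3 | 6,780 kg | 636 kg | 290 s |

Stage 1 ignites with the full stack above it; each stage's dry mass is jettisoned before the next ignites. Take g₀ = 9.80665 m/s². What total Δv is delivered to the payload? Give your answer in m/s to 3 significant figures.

Ignition mass of stage 1 = 373,000+48,900 + 68,000+4,820 + 6,780+636 + 2,570 = 504,706 kg.
Stage 1: m₀ = 504,706 kg, m_f = 504,706 − 373,000 = 131,706 kg; Δv = 258×9.80665×ln(3.832) = 2530.1×1.3434 ≈ 3399 m/s.
Stage 2: m₀ = 82,806 kg, m_f = 82,806 − 68,000 = 14,806 kg; Δv = 303×9.80665×ln(5.593) = 2971.4×1.7215 ≈ 5115 m/s.
Stage 3: m₀ = 9,986 kg, m_f = 9,986 − 6,780 = 3,206 kg; Δv = 290×9.80665×ln(3.115) = 2843.9×1.1362 ≈ 3231 m/s.
Total Δv = 3399 + 5115 + 3231 = 11745 m/s.

Δv ≈ 11700 m/s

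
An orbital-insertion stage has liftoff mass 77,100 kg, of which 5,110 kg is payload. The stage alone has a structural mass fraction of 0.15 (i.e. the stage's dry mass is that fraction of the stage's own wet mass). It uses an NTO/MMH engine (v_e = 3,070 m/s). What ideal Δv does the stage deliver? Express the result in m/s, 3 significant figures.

Stage wet mass = m₀ − payload = 77,100 − 5,110 = 71,990 kg.
Stage dry mass = ε × stage wet mass = 0.15 × 71,990 = 10,798.5 kg.
Burnout mass m_f = stage dry + payload = 10,798.5 + 5,110 = 15,908.5 kg.
Δv = v_e · ln(77,100/15,908.5) = 3070.0 × ln(4.846) = 3070.0 × 1.5782 ≈ 4845 m/s.

Δv ≈ 4850 m/s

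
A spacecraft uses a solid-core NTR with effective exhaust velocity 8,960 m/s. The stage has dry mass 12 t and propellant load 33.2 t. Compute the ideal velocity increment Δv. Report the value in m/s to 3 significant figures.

Δv ≈ 11900 m/s

m₀ = m_dry + m_prop = 12 + 33.2 = 45.2 t.
By the Tsiolkovsky rocket equation, Δv = v_e · ln(m₀/m_f) = 8960.0 × ln(3.767) = 8960.0 × 1.3262 ≈ 11882.7 m/s.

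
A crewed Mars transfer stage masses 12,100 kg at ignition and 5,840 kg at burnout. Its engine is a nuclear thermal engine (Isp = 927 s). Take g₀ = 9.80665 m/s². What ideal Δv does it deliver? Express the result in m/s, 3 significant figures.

v_e = Isp · g₀ = 927 × 9.80665 = 9090.8 m/s.
From the ideal rocket equation, Δv = v_e · ln(m₀/m_f) = 9090.8 × ln(2.072) = 9090.8 × 0.7285 ≈ 6622.4 m/s.

Δv ≈ 6620 m/s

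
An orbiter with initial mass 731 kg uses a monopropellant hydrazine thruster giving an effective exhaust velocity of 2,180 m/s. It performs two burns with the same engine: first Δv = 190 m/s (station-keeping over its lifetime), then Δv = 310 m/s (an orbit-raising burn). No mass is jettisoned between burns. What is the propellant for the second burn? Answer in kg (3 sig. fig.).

After the first burn: m = 731 × exp(−190/2180.0) = 731 × 0.91653 = 669.983 kg.
After the second burn: m = 669.983 × exp(−310/2180.0) = 669.983 × 0.86745 = 581.177 kg.
Second-burn propellant = 669.983 − 581.177 = 88.806 kg.

propellant for the second burn ≈ 88.8 kg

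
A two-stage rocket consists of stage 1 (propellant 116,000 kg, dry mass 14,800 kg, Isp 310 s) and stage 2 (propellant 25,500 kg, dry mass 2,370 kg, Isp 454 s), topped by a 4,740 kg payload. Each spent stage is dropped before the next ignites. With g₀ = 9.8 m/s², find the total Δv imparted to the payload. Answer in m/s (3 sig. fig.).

Ignition mass of stage 1 = 116,000+14,800 + 25,500+2,370 + 4,740 = 163,410 kg.
Stage 1: m₀ = 163,410 kg, m_f = 163,410 − 116,000 = 47,410 kg; Δv = 310×9.8×ln(3.447) = 3038.0×1.2374 ≈ 3759 m/s.
Stage 2: m₀ = 32,610 kg, m_f = 32,610 − 25,500 = 7,110 kg; Δv = 454×9.8×ln(4.586) = 4449.2×1.5231 ≈ 6777 m/s.
Total Δv = 3759 + 6777 = 10536 m/s.

Δv ≈ 10500 m/s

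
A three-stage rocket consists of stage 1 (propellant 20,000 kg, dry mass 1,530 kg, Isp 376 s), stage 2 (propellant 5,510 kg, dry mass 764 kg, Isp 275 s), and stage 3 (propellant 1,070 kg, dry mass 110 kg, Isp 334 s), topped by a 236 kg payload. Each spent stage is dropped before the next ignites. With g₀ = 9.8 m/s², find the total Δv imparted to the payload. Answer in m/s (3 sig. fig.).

Ignition mass of stage 1 = 20,000+1,530 + 5,510+764 + 1,070+110 + 236 = 29,220 kg.
Stage 1: m₀ = 29,220 kg, m_f = 29,220 − 20,000 = 9,220 kg; Δv = 376×9.8×ln(3.169) = 3684.8×1.1535 ≈ 4250 m/s.
Stage 2: m₀ = 7,690 kg, m_f = 7,690 − 5,510 = 2,180 kg; Δv = 275×9.8×ln(3.528) = 2695.0×1.2606 ≈ 3397 m/s.
Stage 3: m₀ = 1,416 kg, m_f = 1,416 − 1,070 = 346 kg; Δv = 334×9.8×ln(4.092) = 3273.2×1.4092 ≈ 4612 m/s.
Total Δv = 4250 + 3397 + 4612 = 12259 m/s.

Δv ≈ 12300 m/s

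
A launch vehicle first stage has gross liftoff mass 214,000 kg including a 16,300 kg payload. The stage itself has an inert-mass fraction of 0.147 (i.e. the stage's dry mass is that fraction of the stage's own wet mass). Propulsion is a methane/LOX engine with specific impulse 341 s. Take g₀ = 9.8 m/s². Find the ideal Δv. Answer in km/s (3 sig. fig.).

Stage wet mass = m₀ − payload = 214,000 − 16,300 = 197,700 kg.
Stage dry mass = ε × stage wet mass = 0.147 × 197,700 = 29,061.9 kg.
Burnout mass m_f = stage dry + payload = 29,061.9 + 16,300 = 45,361.9 kg.
v_e = Isp · g₀ = 341 × 9.8 = 3341.8 m/s.
Rocket equation: Δv = v_e · ln(214,000/45,361.9) = 3341.8 × ln(4.718) = 3341.8 × 1.5513 ≈ 5184 m/s.

Δv ≈ 5.18 km/s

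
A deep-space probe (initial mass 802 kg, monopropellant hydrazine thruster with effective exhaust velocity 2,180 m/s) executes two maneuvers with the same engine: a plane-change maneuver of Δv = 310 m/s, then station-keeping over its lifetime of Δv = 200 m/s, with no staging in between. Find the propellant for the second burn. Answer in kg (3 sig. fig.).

After the first burn: m = 802 × exp(−310/2180.0) = 802 × 0.86745 = 695.695 kg.
After the second burn: m = 695.695 × exp(−200/2180.0) = 695.695 × 0.91234 = 634.71 kg.
Second-burn propellant = 695.695 − 634.71 = 60.985 kg.

propellant for the second burn ≈ 61.0 kg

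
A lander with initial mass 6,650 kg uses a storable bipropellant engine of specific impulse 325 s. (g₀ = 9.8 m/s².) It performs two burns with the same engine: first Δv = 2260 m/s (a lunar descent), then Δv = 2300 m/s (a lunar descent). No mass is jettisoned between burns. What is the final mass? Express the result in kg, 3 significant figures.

final mass ≈ 1590 kg

v_e = Isp · g₀ = 325 × 9.8 = 3185.0 m/s.
After the first burn: m = 6650 × exp(−2260/3185.0) = 6650 × 0.49185 = 3,270.8 kg.
After the second burn: m = 3,270.8 × exp(−2300/3185.0) = 3,270.8 × 0.48571 = 1,588.66 kg.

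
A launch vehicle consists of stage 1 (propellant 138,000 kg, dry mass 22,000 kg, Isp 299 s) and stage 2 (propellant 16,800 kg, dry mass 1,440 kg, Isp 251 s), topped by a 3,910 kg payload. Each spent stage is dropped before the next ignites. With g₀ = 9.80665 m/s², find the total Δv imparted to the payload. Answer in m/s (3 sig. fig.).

Ignition mass of stage 1 = 138,000+22,000 + 16,800+1,440 + 3,910 = 182,150 kg.
Stage 1: m₀ = 182,150 kg, m_f = 182,150 − 138,000 = 44,150 kg; Δv = 299×9.80665×ln(4.126) = 2932.2×1.4172 ≈ 4156 m/s.
Stage 2: m₀ = 22,150 kg, m_f = 22,150 − 16,800 = 5,350 kg; Δv = 251×9.80665×ln(4.14) = 2461.5×1.4207 ≈ 3497 m/s.
Total Δv = 4156 + 3497 = 7653 m/s.

Δv ≈ 7650 m/s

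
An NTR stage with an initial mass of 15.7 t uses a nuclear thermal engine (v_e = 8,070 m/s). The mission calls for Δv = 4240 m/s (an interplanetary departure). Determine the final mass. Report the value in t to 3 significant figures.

final mass ≈ 9.28 t

m₀/m_f = exp(Δv / v_e) = exp(4240 / 8070.0) = exp(0.5254) = 1.6911.
m_f = m₀ / 1.6911 = 15.7 / 1.6911 = 9.2839 t.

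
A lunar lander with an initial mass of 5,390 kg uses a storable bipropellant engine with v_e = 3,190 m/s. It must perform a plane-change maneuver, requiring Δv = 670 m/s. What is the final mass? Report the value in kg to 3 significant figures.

By the Tsiolkovsky rocket equation, m₀/m_f = exp(Δv / v_e) = exp(670 / 3190.0) = exp(0.2100) = 1.2337.
m_f = m₀ / 1.2337 = 5,390 / 1.2337 = 4,368.97 kg.

final mass ≈ 4370 kg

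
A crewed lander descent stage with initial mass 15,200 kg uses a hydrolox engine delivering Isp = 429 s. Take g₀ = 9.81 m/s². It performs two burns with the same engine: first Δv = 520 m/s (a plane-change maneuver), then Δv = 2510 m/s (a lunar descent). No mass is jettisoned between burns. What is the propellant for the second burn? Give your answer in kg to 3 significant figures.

propellant for the second burn ≈ 6030 kg

v_e = Isp · g₀ = 429 × 9.81 = 4208.5 m/s.
After the first burn: m = 15200 × exp(−520/4208.5) = 15200 × 0.88377 = 13,433.3 kg.
After the second burn: m = 13,433.3 × exp(−2510/4208.5) = 13,433.3 × 0.55078 = 7,398.79 kg.
Second-burn propellant = 13,433.3 − 7,398.79 = 6,034.51 kg.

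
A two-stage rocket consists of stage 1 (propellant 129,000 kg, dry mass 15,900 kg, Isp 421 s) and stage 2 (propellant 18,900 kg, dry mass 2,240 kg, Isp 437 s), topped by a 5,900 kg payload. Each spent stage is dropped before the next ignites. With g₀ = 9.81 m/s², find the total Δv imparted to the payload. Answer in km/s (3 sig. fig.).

Ignition mass of stage 1 = 129,000+15,900 + 18,900+2,240 + 5,900 = 171,940 kg.
Stage 1: m₀ = 171,940 kg, m_f = 171,940 − 129,000 = 42,940 kg; Δv = 421×9.81×ln(4.004) = 4130.0×1.3873 ≈ 5730 m/s.
Stage 2: m₀ = 27,040 kg, m_f = 27,040 − 18,900 = 8,140 kg; Δv = 437×9.81×ln(3.322) = 4287.0×1.2005 ≈ 5147 m/s.
Total Δv = 5730 + 5147 = 10877 m/s.

Δv ≈ 10.9 km/s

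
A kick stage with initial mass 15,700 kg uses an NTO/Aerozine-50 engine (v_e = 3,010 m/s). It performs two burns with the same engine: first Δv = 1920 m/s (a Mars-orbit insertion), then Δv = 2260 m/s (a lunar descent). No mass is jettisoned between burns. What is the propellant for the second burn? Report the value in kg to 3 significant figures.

propellant for the second burn ≈ 4380 kg

After the first burn: m = 15700 × exp(−1920/3010.0) = 15700 × 0.52841 = 8,296.04 kg.
After the second burn: m = 8,296.04 × exp(−2260/3010.0) = 8,296.04 × 0.47197 = 3,915.48 kg.
Second-burn propellant = 8,296.04 − 3,915.48 = 4,380.56 kg.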